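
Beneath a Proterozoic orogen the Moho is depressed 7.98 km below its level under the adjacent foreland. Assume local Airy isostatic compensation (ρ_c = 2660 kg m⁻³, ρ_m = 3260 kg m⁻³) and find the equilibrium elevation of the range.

In Airy isostatic equilibrium: ρ_c h = (ρ_m − ρ_c) r.
h = r (ρ_m − ρ_c) / ρ_c = 7.98 km × (3260 − 2660) / 2660 = 1.8 km.

1.8 km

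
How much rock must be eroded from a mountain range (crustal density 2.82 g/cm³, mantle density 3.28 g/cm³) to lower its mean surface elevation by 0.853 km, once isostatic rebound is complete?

Net drop Δ = e − u = e − e ρ_c/ρ_m = e (ρ_m − ρ_c)/ρ_m.
e = Δ ρ_m/(ρ_m − ρ_c) = 0.853 km × 3.28/0.46 = 6.08 km.

6.08 km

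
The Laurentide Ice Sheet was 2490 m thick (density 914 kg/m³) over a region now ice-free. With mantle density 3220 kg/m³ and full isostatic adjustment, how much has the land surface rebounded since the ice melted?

707 m

Removing the load lets mantle flow back in; uplift u satisfies ρ_ice t = ρ_m u.
u = t ρ_ice/ρ_m = 2490 m × 914/3220 = 707 m.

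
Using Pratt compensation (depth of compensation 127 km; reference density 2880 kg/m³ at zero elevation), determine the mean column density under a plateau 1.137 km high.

Pratt balance: ρ_ref D = ρ (D + h).
ρ = ρ_ref D/(D + h) = 2880 × 127 km/(127 km + 1.137 km) = 2850 kg/m³.

2850 kg/m³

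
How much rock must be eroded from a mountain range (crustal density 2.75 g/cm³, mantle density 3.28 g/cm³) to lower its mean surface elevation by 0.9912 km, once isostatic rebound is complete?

Net drop Δ = e − u = e − e ρ_c/ρ_m = e (ρ_m − ρ_c)/ρ_m.
e = Δ ρ_m/(ρ_m − ρ_c) = 0.9912 km × 3.28/0.53 = 6.13 km.

6.13 km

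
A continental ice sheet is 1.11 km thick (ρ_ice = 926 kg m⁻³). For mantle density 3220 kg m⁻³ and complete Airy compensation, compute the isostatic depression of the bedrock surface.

Balancing pressure at the compensation depth: the ice load ρ_ice t is balanced by mantle displaced below, ρ_m s.
s = t ρ_ice / ρ_m = 1.11 km × 926/3220 = 0.319 km.

0.319 km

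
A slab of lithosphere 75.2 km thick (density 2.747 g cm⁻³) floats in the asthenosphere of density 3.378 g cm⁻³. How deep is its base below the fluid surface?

Draft d = t ρ_obj/ρ_fluid = 75.2 km × 2.747/3.378 = 61.2 km.

61.2 km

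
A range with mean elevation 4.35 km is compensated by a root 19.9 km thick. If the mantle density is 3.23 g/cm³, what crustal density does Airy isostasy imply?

ρ_c h = (ρ_m − ρ_c) r → ρ_c (h + r) = ρ_m r → ρ_c = ρ_m r / (h + r).
ρ_c = 3.23 × 19.9 km / (4.35 km + 19.9 km) = 2.65 g/cm³.

2.65 g/cm³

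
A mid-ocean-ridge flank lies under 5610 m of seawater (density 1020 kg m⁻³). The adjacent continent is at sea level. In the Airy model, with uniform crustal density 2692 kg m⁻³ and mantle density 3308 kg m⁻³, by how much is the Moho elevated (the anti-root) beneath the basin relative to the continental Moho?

In Airy isostatic equilibrium: replacing crust with seawater at the top is compensated by replacing crust with mantle at the base: d (ρ_c − ρ_w) = a (ρ_m − ρ_c).
a = d (ρ_c − ρ_w)/(ρ_m − ρ_c) = 5610 m × 1672/616 = 15200 m.

15200 m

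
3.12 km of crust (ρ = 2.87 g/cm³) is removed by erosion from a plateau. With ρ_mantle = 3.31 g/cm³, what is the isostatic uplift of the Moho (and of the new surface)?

Unloading: uplift u = e ρ_c/ρ_m = 3.12 km × 2.87/3.31 = 2.71 km.

2.71 km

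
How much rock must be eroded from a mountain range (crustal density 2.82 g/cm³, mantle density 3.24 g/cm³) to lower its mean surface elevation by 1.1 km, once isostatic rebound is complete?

8.49 km

Net drop Δ = e − u = e − e ρ_c/ρ_m = e (ρ_m − ρ_c)/ρ_m.
e = Δ ρ_m/(ρ_m − ρ_c) = 1.1 km × 3.24/0.42 = 8.49 km.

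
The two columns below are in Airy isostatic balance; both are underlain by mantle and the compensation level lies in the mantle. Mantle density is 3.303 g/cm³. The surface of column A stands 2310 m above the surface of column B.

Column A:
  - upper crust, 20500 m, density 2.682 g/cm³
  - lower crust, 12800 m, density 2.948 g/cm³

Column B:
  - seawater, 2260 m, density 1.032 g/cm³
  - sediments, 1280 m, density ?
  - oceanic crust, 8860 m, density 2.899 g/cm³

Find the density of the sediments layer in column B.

2.57 g/cm³

Take the compensation level at the base of the deeper column (depth z_c below the surface of column A) and equate Σ ρ_i t_i down to z_c; mantle fills any gap and the z_c terms cancel.
Column A: 20500×2.682 + 12800×2.948 + (z_c − 33300)×3.303
Column B: 2310×0 + 2260×1.032 + 1280×ρ + 8860×2.899 + (z_c − 2310 − 12400)×3.303
The z_c×3.303 term appears on both sides and cancels. Collect the known terms of each column as K = Σ(ρt)_known − 3.303 × (depth of known layers): K_A = 92715.4 − 3.303×33300 = −17274.5; K_B = 28017.46 − 3.303×(2310 + 12400) = −20569.67.
Balance: K_A = K_B + 1280×ρ, so ρ = (K_A − K_B)/1280 = 3295.17/1280 = 2.57 g/cm³.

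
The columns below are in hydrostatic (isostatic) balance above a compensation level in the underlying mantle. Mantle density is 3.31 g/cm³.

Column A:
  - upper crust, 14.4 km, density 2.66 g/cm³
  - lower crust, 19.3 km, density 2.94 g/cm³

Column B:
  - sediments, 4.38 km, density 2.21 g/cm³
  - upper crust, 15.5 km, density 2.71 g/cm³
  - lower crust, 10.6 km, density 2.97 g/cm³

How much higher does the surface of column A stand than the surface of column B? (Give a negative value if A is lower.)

−0.369 km

For any compensation level in the mantle, the mantle terms cancel and isostasy reduces to e = (Σt_A − Σt_B) − (Σ(ρt)_A − Σ(ρt)_B) / ρ_m.
Σt_A = 33.7 km; Σt_B = 30.48 km; Σ(ρt)_A = 95.046; Σ(ρt)_B = 83.1668 (in km·g/cm³).
e = (33.7 − 30.48) − (95.046 − 83.1668) / 3.31 = −0.369 km.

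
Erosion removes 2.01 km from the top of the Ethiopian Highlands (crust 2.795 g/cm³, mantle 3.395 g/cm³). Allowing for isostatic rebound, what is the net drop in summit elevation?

0.355 km

Rebound u = e ρ_c/ρ_m = 2.01 km × 2.795/3.395 = 1.655 km.
Net surface drop = e − u = 2.01 km − 1.655 km = e (ρ_m − ρ_c)/ρ_m = 0.355 km.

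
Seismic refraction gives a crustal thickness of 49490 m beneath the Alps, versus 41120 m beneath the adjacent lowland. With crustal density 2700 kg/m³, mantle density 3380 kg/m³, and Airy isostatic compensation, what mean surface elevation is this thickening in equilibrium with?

1680 m

Excess crust Δ = 49490 m − 41120 m = 8370 m, split between elevation h and root r with h + r = Δ.
Airy balance ρ_c h = (ρ_m − ρ_c) r gives r = h ρ_c/(ρ_m − ρ_c), so h (1 + ρ_c/(ρ_m − ρ_c)) = Δ, i.e. h = Δ (ρ_m − ρ_c)/ρ_m.
h = 8370 m × 680/3380 = 1680 m.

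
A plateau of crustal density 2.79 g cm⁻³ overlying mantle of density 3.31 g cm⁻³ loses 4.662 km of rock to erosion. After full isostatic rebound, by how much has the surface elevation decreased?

Rebound u = e ρ_c/ρ_m = 4.662 km × 2.79/3.31 = 3.93 km.
Net surface drop = e − u = 4.662 km − 3.93 km = e (ρ_m − ρ_c)/ρ_m = 0.732 km.

0.732 km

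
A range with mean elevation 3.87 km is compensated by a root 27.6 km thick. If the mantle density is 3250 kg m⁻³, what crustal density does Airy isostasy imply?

2850 kg m⁻³

ρ_c h = (ρ_m − ρ_c) r → ρ_c (h + r) = ρ_m r → ρ_c = ρ_m r / (h + r).
ρ_c = 3250 × 27.6 km / (3.87 km + 27.6 km) = 2850 kg m⁻³.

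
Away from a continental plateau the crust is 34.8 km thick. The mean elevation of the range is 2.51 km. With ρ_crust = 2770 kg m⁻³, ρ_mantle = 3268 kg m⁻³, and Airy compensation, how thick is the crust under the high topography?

Root depth r = h ρ_c / (ρ_m − ρ_c) = 2.51 km × 2770 / 498 = 13.96 km.
Total thickness = T + h + r = 34.8 km + 2.51 km + 13.96 km = 51.3 km.

51.3 km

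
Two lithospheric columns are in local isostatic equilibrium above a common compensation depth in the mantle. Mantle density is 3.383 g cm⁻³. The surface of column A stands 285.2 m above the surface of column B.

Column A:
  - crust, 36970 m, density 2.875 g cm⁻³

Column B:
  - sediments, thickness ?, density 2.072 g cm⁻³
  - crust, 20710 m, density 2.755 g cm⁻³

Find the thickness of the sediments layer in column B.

3670 m

Take the compensation level at the base of the deeper column (depth z_c below the surface of column A) and equate Σ ρ_i t_i down to z_c; mantle fills any gap and the z_c terms cancel.
Column A: 36970×2.875 + (z_c − 36970)×3.383
Column B: 285.2×0 + x×2.072 + 20710×2.755 + (z_c − 285.2 − 20710 − x)×3.383
The z_c×3.383 term appears on both sides and cancels. Collect the known terms of each column as K = Σ(ρt)_known − 3.383 × (depth of known layers): K_A = 106288.75 − 3.383×36970 = −18780.76; K_B = 57056.05 − 3.383×(285.2 + 20710) = −13970.7116.
Balance: K_A = K_B − x×(3.383 − 2.072), so x = (K_B − K_A)/(3.383 − 2.072) = 4810.05/1.311 = 3670 m.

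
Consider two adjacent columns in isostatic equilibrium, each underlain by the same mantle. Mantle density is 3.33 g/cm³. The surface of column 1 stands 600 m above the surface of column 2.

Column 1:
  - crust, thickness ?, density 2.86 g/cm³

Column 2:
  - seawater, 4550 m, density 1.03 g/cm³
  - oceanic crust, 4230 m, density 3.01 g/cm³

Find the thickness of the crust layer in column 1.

29400 m

Take the compensation level at the base of the deeper column (depth z_c below the surface of column 1) and equate Σ ρ_i t_i down to z_c; mantle fills any gap and the z_c terms cancel.
Column 1: x×2.86 + (z_c − 0 − x)×3.33
Column 2: 600×0 + 4550×1.03 + 4230×3.01 + (z_c − 600 − 8780)×3.33
The z_c×3.33 term appears on both sides and cancels. Collect the known terms of each column as K = Σ(ρt)_known − 3.33 × (depth of known layers): K_1 = 0 − 3.33×0 = 0; K_2 = 17418.8 − 3.33×(600 + 8780) = −13816.6.
Balance: K_1 − x×(3.33 − 2.86) = K_2, so x = (K_1 − K_2)/(3.33 − 2.86) = 13816.6/0.47 = 29400 m.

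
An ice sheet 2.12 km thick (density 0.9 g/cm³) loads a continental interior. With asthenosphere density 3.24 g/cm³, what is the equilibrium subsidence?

Isostatic balance requires: the ice load ρ_ice t is balanced by mantle displaced below, ρ_m s.
s = t ρ_ice / ρ_m = 2.12 km × 0.9/3.24 = 0.589 km.

0.589 km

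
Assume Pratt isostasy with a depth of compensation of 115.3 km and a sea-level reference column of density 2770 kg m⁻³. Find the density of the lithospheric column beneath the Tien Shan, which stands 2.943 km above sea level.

Pratt balance: ρ_ref D = ρ (D + h).
ρ = ρ_ref D/(D + h) = 2770 × 115.3 km/(115.3 km + 2.943 km) = 2700 kg m⁻³.

2700 kg m⁻³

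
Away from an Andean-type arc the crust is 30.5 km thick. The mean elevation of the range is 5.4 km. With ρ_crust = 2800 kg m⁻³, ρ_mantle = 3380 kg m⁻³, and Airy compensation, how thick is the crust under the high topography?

Root depth r = h ρ_c / (ρ_m − ρ_c) = 5.4 km × 2800 / 580 = 26.07 km.
Total thickness = T + h + r = 30.5 km + 5.4 km + 26.07 km = 62 km.

62 km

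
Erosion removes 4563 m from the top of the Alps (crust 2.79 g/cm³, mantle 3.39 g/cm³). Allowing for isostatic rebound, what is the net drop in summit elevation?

808 m

Rebound u = e ρ_c/ρ_m = 4563 m × 2.79/3.39 = 3755 m.
Net surface drop = e − u = 4563 m − 3755 m = e (ρ_m − ρ_c)/ρ_m = 808 m.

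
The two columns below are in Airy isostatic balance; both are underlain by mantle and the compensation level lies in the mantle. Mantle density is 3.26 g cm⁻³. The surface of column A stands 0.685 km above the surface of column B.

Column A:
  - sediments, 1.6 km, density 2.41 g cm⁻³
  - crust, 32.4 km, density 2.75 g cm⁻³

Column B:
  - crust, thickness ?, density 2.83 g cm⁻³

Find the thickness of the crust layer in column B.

36.4 km

Take the compensation level at the base of the deeper column (depth z_c below the surface of column A) and equate Σ ρ_i t_i down to z_c; mantle fills any gap and the z_c terms cancel.
Column A: 1.6×2.41 + 32.4×2.75 + (z_c − 34)×3.26
Column B: 0.685×0 + x×2.83 + (z_c − 0.685 − 0 − x)×3.26
The z_c×3.26 term appears on both sides and cancels. Collect the known terms of each column as K = Σ(ρt)_known − 3.26 × (depth of known layers): K_A = 92.956 − 3.26×34 = −17.884; K_B = 0 − 3.26×(0.685 + 0) = −2.2331.
Balance: K_A = K_B − x×(3.26 − 2.83), so x = (K_B − K_A)/(3.26 − 2.83) = 15.6509/0.43 = 36.4 km.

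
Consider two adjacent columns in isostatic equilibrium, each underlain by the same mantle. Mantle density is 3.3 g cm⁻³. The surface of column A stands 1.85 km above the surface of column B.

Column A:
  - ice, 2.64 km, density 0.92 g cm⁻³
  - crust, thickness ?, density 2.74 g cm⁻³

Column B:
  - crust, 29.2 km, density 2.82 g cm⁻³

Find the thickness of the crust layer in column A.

24.7 km

Take the compensation level at the base of the deeper column (depth z_c below the surface of column A) and equate Σ ρ_i t_i down to z_c; mantle fills any gap and the z_c terms cancel.
Column A: 2.64×0.92 + x×2.74 + (z_c − 2.64 − x)×3.3
Column B: 1.85×0 + 29.2×2.82 + (z_c − 1.85 − 29.2)×3.3
The z_c×3.3 term appears on both sides and cancels. Collect the known terms of each column as K = Σ(ρt)_known − 3.3 × (depth of known layers): K_A = 2.4288 − 3.3×2.64 = −6.2832; K_B = 82.344 − 3.3×(1.85 + 29.2) = −20.121.
Balance: K_A − x×(3.3 − 2.74) = K_B, so x = (K_A − K_B)/(3.3 − 2.74) = 13.8378/0.56 = 24.7 km.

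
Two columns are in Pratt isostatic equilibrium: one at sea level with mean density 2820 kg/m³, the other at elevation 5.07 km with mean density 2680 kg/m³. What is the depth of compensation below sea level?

97.1 km

ρ_ref D = ρ (D + h) → D (ρ_ref − ρ) = ρ h.
D = ρ h/(ρ_ref − ρ) = 2680 × 5.07 km/(2820 − 2680) = 97.1 km.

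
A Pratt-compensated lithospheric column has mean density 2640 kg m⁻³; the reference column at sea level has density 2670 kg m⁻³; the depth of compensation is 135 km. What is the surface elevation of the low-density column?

1.53 km

ρ_ref D = ρ (D + h) → h = D (ρ_ref − ρ)/ρ.
h = 135 km × (2670 − 2640)/2640 = 1.53 km.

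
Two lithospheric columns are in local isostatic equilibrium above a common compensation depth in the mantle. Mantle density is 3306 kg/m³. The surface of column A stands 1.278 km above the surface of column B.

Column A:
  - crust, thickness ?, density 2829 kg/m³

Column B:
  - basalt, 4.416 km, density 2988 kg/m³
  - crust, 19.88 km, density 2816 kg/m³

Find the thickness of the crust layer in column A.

Take the compensation level at the base of the deeper column (depth z_c below the surface of column A) and equate Σ ρ_i t_i down to z_c; mantle fills any gap and the z_c terms cancel.
Column A: x×2829 + (z_c − 0 − x)×3306
Column B: 1.278×0 + 4.416×2988 + 19.88×2816 + (z_c − 1.278 − 24.296)×3306
The z_c×3306 term appears on both sides and cancels. Collect the known terms of each column as K = Σ(ρt)_known − 3306 × (depth of known layers): K_A = 0 − 3306×0 = 0; K_B = 69177.088 − 3306×(1.278 + 24.296) = −15370.556.
Balance: K_A − x×(3306 − 2829) = K_B, so x = (K_A − K_B)/(3306 − 2829) = 15370.6/477 = 32.2 km.

32.2 km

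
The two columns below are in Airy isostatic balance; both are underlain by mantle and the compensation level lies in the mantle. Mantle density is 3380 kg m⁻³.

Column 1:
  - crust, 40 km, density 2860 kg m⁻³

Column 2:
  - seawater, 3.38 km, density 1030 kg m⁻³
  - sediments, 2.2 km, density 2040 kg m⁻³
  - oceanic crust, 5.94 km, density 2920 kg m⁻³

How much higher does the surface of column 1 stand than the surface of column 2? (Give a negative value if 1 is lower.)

2.12 km

For any compensation level in the mantle, the mantle terms cancel and isostasy reduces to e = (Σt_1 − Σt_2) − (Σ(ρt)_1 − Σ(ρt)_2) / ρ_m.
Σt_1 = 40 km; Σt_2 = 11.52 km; Σ(ρt)_1 = 114400; Σ(ρt)_2 = 25314.2 (in km·kg m⁻³).
e = (40 − 11.52) − (114400 − 25314.2) / 3380 = 2.12 km.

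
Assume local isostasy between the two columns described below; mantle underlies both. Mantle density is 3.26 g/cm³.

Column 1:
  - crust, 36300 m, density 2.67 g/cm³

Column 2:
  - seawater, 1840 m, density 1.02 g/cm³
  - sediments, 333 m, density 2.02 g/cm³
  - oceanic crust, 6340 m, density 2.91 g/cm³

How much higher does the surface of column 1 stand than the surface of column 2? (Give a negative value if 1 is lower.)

For any compensation level in the mantle, the mantle terms cancel and isostasy reduces to e = (Σt_1 − Σt_2) − (Σ(ρt)_1 − Σ(ρt)_2) / ρ_m.
Σt_1 = 36300 m; Σt_2 = 8513 m; Σ(ρt)_1 = 96921; Σ(ρt)_2 = 20998.86 (in m·g/cm³).
e = (36300 − 8513) − (96921 − 20998.86) / 3.26 = 4500 m.

4500 m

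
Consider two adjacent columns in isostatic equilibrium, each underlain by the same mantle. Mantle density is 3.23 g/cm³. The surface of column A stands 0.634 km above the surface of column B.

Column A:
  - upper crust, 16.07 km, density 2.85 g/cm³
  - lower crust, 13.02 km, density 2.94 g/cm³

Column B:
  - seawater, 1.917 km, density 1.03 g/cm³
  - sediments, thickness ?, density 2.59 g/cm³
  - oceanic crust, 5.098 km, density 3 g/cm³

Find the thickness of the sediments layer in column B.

Take the compensation level at the base of the deeper column (depth z_c below the surface of column A) and equate Σ ρ_i t_i down to z_c; mantle fills any gap and the z_c terms cancel.
Column A: 16.07×2.85 + 13.02×2.94 + (z_c − 29.09)×3.23
Column B: 0.634×0 + 1.917×1.03 + x×2.59 + 5.098×3 + (z_c − 0.634 − 7.015 − x)×3.23
The z_c×3.23 term appears on both sides and cancels. Collect the known terms of each column as K = Σ(ρt)_known − 3.23 × (depth of known layers): K_A = 84.0783 − 3.23×29.09 = −9.8824; K_B = 17.26851 − 3.23×(0.634 + 7.015) = −7.43776.
Balance: K_A = K_B − x×(3.23 − 2.59), so x = (K_B − K_A)/(3.23 − 2.59) = 2.44464/0.64 = 3.82 km.

3.82 km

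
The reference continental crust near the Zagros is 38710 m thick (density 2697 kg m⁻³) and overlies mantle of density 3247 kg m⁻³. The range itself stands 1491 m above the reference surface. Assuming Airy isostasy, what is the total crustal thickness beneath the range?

Root depth r = h ρ_c / (ρ_m − ρ_c) = 1491 m × 2697 / 550 = 7311 m.
Total thickness = T + h + r = 38710 m + 1491 m + 7311 m = 47500 m.

47500 m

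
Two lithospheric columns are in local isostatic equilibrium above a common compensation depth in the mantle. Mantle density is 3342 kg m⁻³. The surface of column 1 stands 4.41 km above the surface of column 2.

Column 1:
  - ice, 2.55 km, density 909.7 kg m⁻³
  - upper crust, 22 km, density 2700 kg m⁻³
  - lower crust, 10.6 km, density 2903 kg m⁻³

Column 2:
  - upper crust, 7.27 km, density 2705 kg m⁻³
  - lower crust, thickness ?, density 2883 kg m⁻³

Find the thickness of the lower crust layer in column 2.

12.2 km

Take the compensation level at the base of the deeper column (depth z_c below the surface of column 1) and equate Σ ρ_i t_i down to z_c; mantle fills any gap and the z_c terms cancel.
Column 1: 2.55×909.7 + 22×2700 + 10.6×2903 + (z_c − 35.15)×3342
Column 2: 4.41×0 + 7.27×2705 + x×2883 + (z_c − 4.41 − 7.27 − x)×3342
The z_c×3342 term appears on both sides and cancels. Collect the known terms of each column as K = Σ(ρt)_known − 3342 × (depth of known layers): K_1 = 92491.535 − 3342×35.15 = −24979.765; K_2 = 19665.35 − 3342×(4.41 + 7.27) = −19369.21.
Balance: K_1 = K_2 − x×(3342 − 2883), so x = (K_2 − K_1)/(3342 − 2883) = 5610.56/459 = 12.2 km.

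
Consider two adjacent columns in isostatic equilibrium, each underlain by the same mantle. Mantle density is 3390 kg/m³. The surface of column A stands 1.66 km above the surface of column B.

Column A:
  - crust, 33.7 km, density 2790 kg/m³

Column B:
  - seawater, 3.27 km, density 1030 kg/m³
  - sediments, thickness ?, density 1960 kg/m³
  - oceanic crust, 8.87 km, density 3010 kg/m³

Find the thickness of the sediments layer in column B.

Take the compensation level at the base of the deeper column (depth z_c below the surface of column A) and equate Σ ρ_i t_i down to z_c; mantle fills any gap and the z_c terms cancel.
Column A: 33.7×2790 + (z_c − 33.7)×3390
Column B: 1.66×0 + 3.27×1030 + x×1960 + 8.87×3010 + (z_c − 1.66 − 12.14 − x)×3390
The z_c×3390 term appears on both sides and cancels. Collect the known terms of each column as K = Σ(ρt)_known − 3390 × (depth of known layers): K_A = 94023 − 3390×33.7 = −20220; K_B = 30066.8 − 3390×(1.66 + 12.14) = −16715.2.
Balance: K_A = K_B − x×(3390 − 1960), so x = (K_B − K_A)/(3390 − 1960) = 3504.8/1430 = 2.45 km.

2.45 km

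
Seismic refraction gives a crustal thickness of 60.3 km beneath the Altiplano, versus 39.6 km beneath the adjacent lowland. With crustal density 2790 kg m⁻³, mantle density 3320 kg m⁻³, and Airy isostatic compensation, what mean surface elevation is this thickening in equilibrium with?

3.3 km

Excess crust Δ = 60.3 km − 39.6 km = 20.7 km, split between elevation h and root r with h + r = Δ.
Airy balance ρ_c h = (ρ_m − ρ_c) r gives r = h ρ_c/(ρ_m − ρ_c), so h (1 + ρ_c/(ρ_m − ρ_c)) = Δ, i.e. h = Δ (ρ_m − ρ_c)/ρ_m.
h = 20.7 km × 530/3320 = 3.3 km.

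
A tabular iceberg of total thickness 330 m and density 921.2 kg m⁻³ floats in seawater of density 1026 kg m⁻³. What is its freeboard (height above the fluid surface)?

Floating equilibrium: submerged depth d = t ρ_obj/ρ_fluid = 330 m × 921.2/1026 = 296.3 m.
Freeboard = t − d = 330 m − 296.3 m = 33.7 m.

33.7 m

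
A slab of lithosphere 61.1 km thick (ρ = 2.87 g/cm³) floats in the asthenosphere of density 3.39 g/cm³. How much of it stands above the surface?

Floating equilibrium: submerged depth d = t ρ_obj/ρ_fluid = 61.1 km × 2.87/3.39 = 51.73 km.
Freeboard = t − d = 61.1 km − 51.73 km = 9.37 km.

9.37 km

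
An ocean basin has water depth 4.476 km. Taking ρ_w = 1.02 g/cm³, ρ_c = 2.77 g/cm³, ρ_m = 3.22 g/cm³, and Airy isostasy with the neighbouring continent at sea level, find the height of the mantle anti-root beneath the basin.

Balancing pressure at the compensation depth: replacing crust with seawater at the top is compensated by replacing crust with mantle at the base: d (ρ_c − ρ_w) = a (ρ_m − ρ_c).
a = d (ρ_c − ρ_w)/(ρ_m − ρ_c) = 4.476 km × 1.75/0.45 = 17.4 km.

17.4 km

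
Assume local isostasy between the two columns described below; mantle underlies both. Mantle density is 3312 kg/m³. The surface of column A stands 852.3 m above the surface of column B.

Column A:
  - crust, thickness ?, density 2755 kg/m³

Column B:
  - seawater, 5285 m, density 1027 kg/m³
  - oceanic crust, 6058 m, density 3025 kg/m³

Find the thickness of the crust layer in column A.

Take the compensation level at the base of the deeper column (depth z_c below the surface of column A) and equate Σ ρ_i t_i down to z_c; mantle fills any gap and the z_c terms cancel.
Column A: x×2755 + (z_c − 0 − x)×3312
Column B: 852.3×0 + 5285×1027 + 6058×3025 + (z_c − 852.3 − 11343)×3312
The z_c×3312 term appears on both sides and cancels. Collect the known terms of each column as K = Σ(ρt)_known − 3312 × (depth of known layers): K_A = 0 − 3312×0 = 0; K_B = 23753145 − 3312×(852.3 + 11343) = −16637688.6.
Balance: K_A − x×(3312 − 2755) = K_B, so x = (K_A − K_B)/(3312 − 2755) = 16637700/557 = 29900 m.

29900 m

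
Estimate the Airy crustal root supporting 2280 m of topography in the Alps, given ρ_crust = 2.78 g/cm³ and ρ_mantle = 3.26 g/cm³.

13200 m

Isostatic balance requires: the weight of the topography is balanced by the buoyancy of the root, ρ_c h = (ρ_m − ρ_c) r.
r = h · ρ_c / (ρ_m − ρ_c) = 2280 m × 2.78 / (3.26 − 2.78) = 13200 m.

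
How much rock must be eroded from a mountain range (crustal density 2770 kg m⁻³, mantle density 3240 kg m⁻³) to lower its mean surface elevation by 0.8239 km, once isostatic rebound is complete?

5.68 km

Net drop Δ = e − u = e − e ρ_c/ρ_m = e (ρ_m − ρ_c)/ρ_m.
e = Δ ρ_m/(ρ_m − ρ_c) = 0.8239 km × 3240/470 = 5.68 km.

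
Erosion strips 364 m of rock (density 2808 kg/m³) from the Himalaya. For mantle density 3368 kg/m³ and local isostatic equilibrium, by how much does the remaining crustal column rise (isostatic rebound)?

Unloading: uplift u = e ρ_c/ρ_m = 364 m × 2808/3368 = 303 m.

303 m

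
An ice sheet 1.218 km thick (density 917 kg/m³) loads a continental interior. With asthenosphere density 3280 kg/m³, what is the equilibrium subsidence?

In Airy isostatic equilibrium: the ice load ρ_ice t is balanced by mantle displaced below, ρ_m s.
s = t ρ_ice / ρ_m = 1.218 km × 917/3280 = 0.341 km.

0.341 km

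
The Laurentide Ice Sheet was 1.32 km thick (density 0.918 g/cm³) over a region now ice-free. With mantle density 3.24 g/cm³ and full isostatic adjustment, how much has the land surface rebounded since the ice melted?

Removing the load lets mantle flow back in; uplift u satisfies ρ_ice t = ρ_m u.
u = t ρ_ice/ρ_m = 1.32 km × 0.918/3.24 = 0.374 km.

0.374 km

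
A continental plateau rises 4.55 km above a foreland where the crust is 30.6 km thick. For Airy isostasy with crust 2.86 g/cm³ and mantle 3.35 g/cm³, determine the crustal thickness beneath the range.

61.7 km

Root depth r = h ρ_c / (ρ_m − ρ_c) = 4.55 km × 2.86 / 0.49 = 26.56 km.
Total thickness = T + h + r = 30.6 km + 4.55 km + 26.56 km = 61.7 km.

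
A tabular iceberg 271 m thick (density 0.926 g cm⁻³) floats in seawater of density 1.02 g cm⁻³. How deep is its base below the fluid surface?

Draft d = t ρ_obj/ρ_fluid = 271 m × 0.926/1.02 = 246 m.

246 m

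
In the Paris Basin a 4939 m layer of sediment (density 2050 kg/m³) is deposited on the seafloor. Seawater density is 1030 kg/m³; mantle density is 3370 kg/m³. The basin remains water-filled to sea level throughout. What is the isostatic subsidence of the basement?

2150 m

Submarine loading: the sediment displaces seawater, and the subsidence is in turn flooded, so s (ρ_m − ρ_w) = t (ρ_sed − ρ_w).
s = 4939 m × (2050 − 1030) / (3370 − 1030) = 2150 m.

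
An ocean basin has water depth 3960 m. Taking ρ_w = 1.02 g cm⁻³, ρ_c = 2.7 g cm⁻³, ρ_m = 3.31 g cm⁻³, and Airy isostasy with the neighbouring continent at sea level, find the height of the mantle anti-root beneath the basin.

10900 m

For local isostatic compensation: replacing crust with seawater at the top is compensated by replacing crust with mantle at the base: d (ρ_c − ρ_w) = a (ρ_m − ρ_c).
a = d (ρ_c − ρ_w)/(ρ_m − ρ_c) = 3960 m × 1.68/0.61 = 10900 m.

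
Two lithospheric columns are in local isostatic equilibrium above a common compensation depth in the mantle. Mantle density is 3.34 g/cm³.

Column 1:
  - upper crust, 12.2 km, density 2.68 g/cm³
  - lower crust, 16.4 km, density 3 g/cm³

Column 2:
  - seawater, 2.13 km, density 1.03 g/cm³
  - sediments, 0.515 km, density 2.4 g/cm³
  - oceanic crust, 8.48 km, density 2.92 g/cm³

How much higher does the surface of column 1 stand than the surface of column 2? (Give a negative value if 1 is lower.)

For any compensation level in the mantle, the mantle terms cancel and isostasy reduces to e = (Σt_1 − Σt_2) − (Σ(ρt)_1 − Σ(ρt)_2) / ρ_m.
Σt_1 = 28.6 km; Σt_2 = 11.125 km; Σ(ρt)_1 = 81.896; Σ(ρt)_2 = 28.1915 (in km·g/cm³).
e = (28.6 − 11.125) − (81.896 − 28.1915) / 3.34 = 1.4 km.

1.4 km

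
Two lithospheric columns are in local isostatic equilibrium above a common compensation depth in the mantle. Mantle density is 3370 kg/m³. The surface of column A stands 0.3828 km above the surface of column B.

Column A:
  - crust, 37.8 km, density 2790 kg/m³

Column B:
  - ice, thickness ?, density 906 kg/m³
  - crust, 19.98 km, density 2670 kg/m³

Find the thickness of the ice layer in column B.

2.7 km

Take the compensation level at the base of the deeper column (depth z_c below the surface of column A) and equate Σ ρ_i t_i down to z_c; mantle fills any gap and the z_c terms cancel.
Column A: 37.8×2790 + (z_c − 37.8)×3370
Column B: 0.3828×0 + x×906 + 19.98×2670 + (z_c − 0.3828 − 19.98 − x)×3370
The z_c×3370 term appears on both sides and cancels. Collect the known terms of each column as K = Σ(ρt)_known − 3370 × (depth of known layers): K_A = 105462 − 3370×37.8 = −21924; K_B = 53346.6 − 3370×(0.3828 + 19.98) = −15276.036.
Balance: K_A = K_B − x×(3370 − 906), so x = (K_B − K_A)/(3370 − 906) = 6647.96/2464 = 2.7 km.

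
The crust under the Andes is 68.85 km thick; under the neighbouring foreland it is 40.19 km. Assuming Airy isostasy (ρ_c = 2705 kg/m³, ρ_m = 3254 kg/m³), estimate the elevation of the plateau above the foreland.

Excess crust Δ = 68.85 km − 40.19 km = 28.66 km, split between elevation h and root r with h + r = Δ.
Airy balance ρ_c h = (ρ_m − ρ_c) r gives r = h ρ_c/(ρ_m − ρ_c), so h (1 + ρ_c/(ρ_m − ρ_c)) = Δ, i.e. h = Δ (ρ_m − ρ_c)/ρ_m.
h = 28.66 km × 549/3254 = 4.84 km.

4.84 km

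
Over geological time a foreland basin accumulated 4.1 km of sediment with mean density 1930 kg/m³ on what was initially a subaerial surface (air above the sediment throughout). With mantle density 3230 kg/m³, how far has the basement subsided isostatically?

Subaerial load: s = t ρ_sed / ρ_m = 4.1 km × 1930/3230 = 2.45 km.

2.45 km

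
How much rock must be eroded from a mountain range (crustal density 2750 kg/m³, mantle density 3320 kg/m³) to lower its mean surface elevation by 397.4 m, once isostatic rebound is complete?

2310 m

Net drop Δ = e − u = e − e ρ_c/ρ_m = e (ρ_m − ρ_c)/ρ_m.
e = Δ ρ_m/(ρ_m − ρ_c) = 397.4 m × 3320/570 = 2310 m.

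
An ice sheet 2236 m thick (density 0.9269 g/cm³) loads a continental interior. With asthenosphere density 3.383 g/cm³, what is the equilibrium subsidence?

613 m

Isostatic balance requires: the ice load ρ_ice t is balanced by mantle displaced below, ρ_m s.
s = t ρ_ice / ρ_m = 2236 m × 0.9269/3.383 = 613 m.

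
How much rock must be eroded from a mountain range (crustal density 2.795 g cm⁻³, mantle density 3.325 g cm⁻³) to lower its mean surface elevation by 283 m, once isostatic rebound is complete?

1780 m

Net drop Δ = e − u = e − e ρ_c/ρ_m = e (ρ_m − ρ_c)/ρ_m.
e = Δ ρ_m/(ρ_m − ρ_c) = 283 m × 3.325/0.53 = 1780 m.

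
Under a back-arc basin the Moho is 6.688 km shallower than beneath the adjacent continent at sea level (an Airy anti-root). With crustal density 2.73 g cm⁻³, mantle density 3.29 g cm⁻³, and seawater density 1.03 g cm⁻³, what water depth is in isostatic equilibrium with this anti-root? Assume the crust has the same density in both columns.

2.2 km

Replacing a thickness d of crust by seawater at the top must be balanced by replacing crust with mantle at the base: d (ρ_c − ρ_w) = a (ρ_m − ρ_c).
d = a (ρ_m − ρ_c)/(ρ_c − ρ_w) = 6.688 km × 0.56/1.7 = 2.2 km.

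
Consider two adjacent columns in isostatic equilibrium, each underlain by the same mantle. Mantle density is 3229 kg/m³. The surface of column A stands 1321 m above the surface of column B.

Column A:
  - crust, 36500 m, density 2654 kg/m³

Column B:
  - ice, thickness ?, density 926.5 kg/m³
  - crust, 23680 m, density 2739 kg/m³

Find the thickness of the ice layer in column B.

Take the compensation level at the base of the deeper column (depth z_c below the surface of column A) and equate Σ ρ_i t_i down to z_c; mantle fills any gap and the z_c terms cancel.
Column A: 36500×2654 + (z_c − 36500)×3229
Column B: 1321×0 + x×926.5 + 23680×2739 + (z_c − 1321 − 23680 − x)×3229
The z_c×3229 term appears on both sides and cancels. Collect the known terms of each column as K = Σ(ρt)_known − 3229 × (depth of known layers): K_A = 96871000 − 3229×36500 = −20987500; K_B = 64859520 − 3229×(1321 + 23680) = −15868709.
Balance: K_A = K_B − x×(3229 − 926.5), so x = (K_B − K_A)/(3229 − 926.5) = 5118790/2302.5 = 2220 m.

2220 m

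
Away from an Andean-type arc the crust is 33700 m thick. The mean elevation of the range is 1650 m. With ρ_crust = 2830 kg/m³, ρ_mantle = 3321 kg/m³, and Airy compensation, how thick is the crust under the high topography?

Root depth r = h ρ_c / (ρ_m − ρ_c) = 1650 m × 2830 / 491 = 9510 m.
Total thickness = T + h + r = 33700 m + 1650 m + 9510 m = 44900 m.

44900 m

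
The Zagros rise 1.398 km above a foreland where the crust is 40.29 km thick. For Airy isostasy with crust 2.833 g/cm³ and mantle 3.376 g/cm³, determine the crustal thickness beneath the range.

49 km

Root depth r = h ρ_c / (ρ_m − ρ_c) = 1.398 km × 2.833 / 0.543 = 7.294 km.
Total thickness = T + h + r = 40.29 km + 1.398 km + 7.294 km = 49 km.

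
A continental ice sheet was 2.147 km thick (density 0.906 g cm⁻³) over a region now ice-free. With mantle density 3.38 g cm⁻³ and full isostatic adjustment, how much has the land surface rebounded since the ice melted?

0.575 km

Removing the load lets mantle flow back in; uplift u satisfies ρ_ice t = ρ_m u.
u = t ρ_ice/ρ_m = 2.147 km × 0.906/3.38 = 0.575 km.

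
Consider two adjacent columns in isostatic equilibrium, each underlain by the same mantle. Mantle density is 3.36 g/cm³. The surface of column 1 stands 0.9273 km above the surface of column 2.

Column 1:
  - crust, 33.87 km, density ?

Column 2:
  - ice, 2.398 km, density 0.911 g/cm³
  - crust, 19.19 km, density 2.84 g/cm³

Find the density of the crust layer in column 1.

2.8 g/cm³

Take the compensation level at the base of the deeper column (depth z_c below the surface of column 1) and equate Σ ρ_i t_i down to z_c; mantle fills any gap and the z_c terms cancel.
Column 1: 33.87×ρ + (z_c − 33.87)×3.36
Column 2: 0.9273×0 + 2.398×0.911 + 19.19×2.84 + (z_c − 0.9273 − 21.588)×3.36
The z_c×3.36 term appears on both sides and cancels. Collect the known terms of each column as K = Σ(ρt)_known − 3.36 × (depth of known layers): K_1 = 0 − 3.36×33.87 = −113.8032; K_2 = 56.684178 − 3.36×(0.9273 + 21.588) = −18.96723.
Balance: K_1 + 33.87×ρ = K_2, so ρ = (K_2 − K_1)/33.87 = 94.836/33.87 = 2.8 g/cm³.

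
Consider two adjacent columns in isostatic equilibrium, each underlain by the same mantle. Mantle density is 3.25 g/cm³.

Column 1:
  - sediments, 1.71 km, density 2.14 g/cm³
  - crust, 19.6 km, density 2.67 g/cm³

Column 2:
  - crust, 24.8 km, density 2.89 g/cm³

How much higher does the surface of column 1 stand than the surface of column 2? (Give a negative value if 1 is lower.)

For any compensation level in the mantle, the mantle terms cancel and isostasy reduces to e = (Σt_1 − Σt_2) − (Σ(ρt)_1 − Σ(ρt)_2) / ρ_m.
Σt_1 = 21.31 km; Σt_2 = 24.8 km; Σ(ρt)_1 = 55.9914; Σ(ρt)_2 = 71.672 (in km·g/cm³).
e = (21.31 − 24.8) − (55.9914 − 71.672) / 3.25 = 1.33 km.

1.33 km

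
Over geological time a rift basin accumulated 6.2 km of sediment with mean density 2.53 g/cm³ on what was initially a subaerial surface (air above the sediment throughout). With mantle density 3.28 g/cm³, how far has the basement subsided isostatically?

Subaerial load: s = t ρ_sed / ρ_m = 6.2 km × 2.53/3.28 = 4.78 km.

4.78 km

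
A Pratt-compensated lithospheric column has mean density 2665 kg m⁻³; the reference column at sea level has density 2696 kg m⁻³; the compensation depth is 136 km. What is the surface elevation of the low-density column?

ρ_ref D = ρ (D + h) → h = D (ρ_ref − ρ)/ρ.
h = 136 km × (2696 − 2665)/2665 = 1.58 km.

1.58 km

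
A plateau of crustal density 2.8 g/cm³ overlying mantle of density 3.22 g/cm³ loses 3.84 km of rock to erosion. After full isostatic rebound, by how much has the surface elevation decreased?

0.501 km

Rebound u = e ρ_c/ρ_m = 3.84 km × 2.8/3.22 = 3.339 km.
Net surface drop = e − u = 3.84 km − 3.339 km = e (ρ_m − ρ_c)/ρ_m = 0.501 km.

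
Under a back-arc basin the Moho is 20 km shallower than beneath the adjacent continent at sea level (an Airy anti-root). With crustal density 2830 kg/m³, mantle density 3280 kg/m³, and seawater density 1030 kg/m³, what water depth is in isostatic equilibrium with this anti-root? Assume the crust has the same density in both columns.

5 km

Replacing a thickness d of crust by seawater at the top must be balanced by replacing crust with mantle at the base: d (ρ_c − ρ_w) = a (ρ_m − ρ_c).
d = a (ρ_m − ρ_c)/(ρ_c − ρ_w) = 20 km × 450/1800 = 5 km.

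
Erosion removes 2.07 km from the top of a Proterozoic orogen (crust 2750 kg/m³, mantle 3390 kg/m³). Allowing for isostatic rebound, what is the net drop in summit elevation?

Rebound u = e ρ_c/ρ_m = 2.07 km × 2750/3390 = 1.679 km.
Net surface drop = e − u = 2.07 km − 1.679 km = e (ρ_m − ρ_c)/ρ_m = 0.391 km.

0.391 km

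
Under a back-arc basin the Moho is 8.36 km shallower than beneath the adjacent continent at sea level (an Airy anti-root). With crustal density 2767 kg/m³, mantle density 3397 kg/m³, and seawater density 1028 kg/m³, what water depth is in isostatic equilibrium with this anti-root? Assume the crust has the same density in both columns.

Replacing a thickness d of crust by seawater at the top must be balanced by replacing crust with mantle at the base: d (ρ_c − ρ_w) = a (ρ_m − ρ_c).
d = a (ρ_m − ρ_c)/(ρ_c − ρ_w) = 8.36 km × 630/1739 = 3.03 km.

3.03 km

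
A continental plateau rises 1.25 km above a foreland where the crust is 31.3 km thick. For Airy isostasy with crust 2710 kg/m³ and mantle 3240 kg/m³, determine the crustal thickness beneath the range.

38.9 km

Root depth r = h ρ_c / (ρ_m − ρ_c) = 1.25 km × 2710 / 530 = 6.392 km.
Total thickness = T + h + r = 31.3 km + 1.25 km + 6.392 km = 38.9 km.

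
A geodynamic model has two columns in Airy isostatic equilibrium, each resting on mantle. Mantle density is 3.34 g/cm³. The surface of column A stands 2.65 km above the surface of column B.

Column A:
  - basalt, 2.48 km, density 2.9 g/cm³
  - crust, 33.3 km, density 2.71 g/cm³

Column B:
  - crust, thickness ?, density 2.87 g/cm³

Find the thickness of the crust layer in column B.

Take the compensation level at the base of the deeper column (depth z_c below the surface of column A) and equate Σ ρ_i t_i down to z_c; mantle fills any gap and the z_c terms cancel.
Column A: 2.48×2.9 + 33.3×2.71 + (z_c − 35.78)×3.34
Column B: 2.65×0 + x×2.87 + (z_c − 2.65 − 0 − x)×3.34
The z_c×3.34 term appears on both sides and cancels. Collect the known terms of each column as K = Σ(ρt)_known − 3.34 × (depth of known layers): K_A = 97.435 − 3.34×35.78 = −22.0702; K_B = 0 − 3.34×(2.65 + 0) = −8.851.
Balance: K_A = K_B − x×(3.34 − 2.87), so x = (K_B − K_A)/(3.34 − 2.87) = 13.2192/0.47 = 28.1 km.

28.1 km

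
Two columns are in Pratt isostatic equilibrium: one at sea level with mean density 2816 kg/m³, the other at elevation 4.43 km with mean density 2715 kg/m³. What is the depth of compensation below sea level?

119 km

ρ_ref D = ρ (D + h) → D (ρ_ref − ρ) = ρ h.
D = ρ h/(ρ_ref − ρ) = 2715 × 4.43 km/(2816 − 2715) = 119 km.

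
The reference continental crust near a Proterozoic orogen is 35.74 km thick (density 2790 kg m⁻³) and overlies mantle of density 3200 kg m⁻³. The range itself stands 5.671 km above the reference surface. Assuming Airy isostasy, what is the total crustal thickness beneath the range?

80 km

Root depth r = h ρ_c / (ρ_m − ρ_c) = 5.671 km × 2790 / 410 = 38.59 km.
Total thickness = T + h + r = 35.74 km + 5.671 km + 38.59 km = 80 km.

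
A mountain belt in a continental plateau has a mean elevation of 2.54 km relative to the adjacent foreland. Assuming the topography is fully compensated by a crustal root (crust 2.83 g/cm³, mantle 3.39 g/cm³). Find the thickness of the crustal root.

By Archimedes' principle applied to the lithosphere: the weight of the topography is balanced by the buoyancy of the root, ρ_c h = (ρ_m − ρ_c) r.
r = h · ρ_c / (ρ_m − ρ_c) = 2.54 km × 2.83 / (3.39 − 2.83) = 12.8 km.

12.8 km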